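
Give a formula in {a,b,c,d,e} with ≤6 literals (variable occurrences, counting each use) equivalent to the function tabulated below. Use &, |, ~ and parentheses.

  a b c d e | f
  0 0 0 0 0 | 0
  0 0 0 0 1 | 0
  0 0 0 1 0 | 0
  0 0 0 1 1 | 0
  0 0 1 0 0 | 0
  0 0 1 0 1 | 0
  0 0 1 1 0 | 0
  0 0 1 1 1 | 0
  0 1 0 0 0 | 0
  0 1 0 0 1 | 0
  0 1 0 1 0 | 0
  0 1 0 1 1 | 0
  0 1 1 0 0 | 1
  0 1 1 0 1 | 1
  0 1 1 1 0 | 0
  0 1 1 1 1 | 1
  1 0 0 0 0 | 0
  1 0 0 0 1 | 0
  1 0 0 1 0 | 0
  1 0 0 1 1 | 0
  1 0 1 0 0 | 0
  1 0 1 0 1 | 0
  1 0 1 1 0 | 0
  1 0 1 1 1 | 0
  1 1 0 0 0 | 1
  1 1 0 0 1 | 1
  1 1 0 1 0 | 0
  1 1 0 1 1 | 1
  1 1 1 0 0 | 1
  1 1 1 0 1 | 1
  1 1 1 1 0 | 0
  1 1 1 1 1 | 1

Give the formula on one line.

  (c | a) = 00001111000011111111111111111111
  ~d = 11001100110011001100110011001100
  (b & ~d) = 00000000110011000000000011001100
  (b & e) = 00000000010101010000000001010101
  ((b & ~d) | (b & e)) = 00000000110111010000000011011101
  ((c | a) & ((b & ~d) | (b & e))) = 00000000000011010000000011011101

((c | a) & ((b & ~d) | (b & e)))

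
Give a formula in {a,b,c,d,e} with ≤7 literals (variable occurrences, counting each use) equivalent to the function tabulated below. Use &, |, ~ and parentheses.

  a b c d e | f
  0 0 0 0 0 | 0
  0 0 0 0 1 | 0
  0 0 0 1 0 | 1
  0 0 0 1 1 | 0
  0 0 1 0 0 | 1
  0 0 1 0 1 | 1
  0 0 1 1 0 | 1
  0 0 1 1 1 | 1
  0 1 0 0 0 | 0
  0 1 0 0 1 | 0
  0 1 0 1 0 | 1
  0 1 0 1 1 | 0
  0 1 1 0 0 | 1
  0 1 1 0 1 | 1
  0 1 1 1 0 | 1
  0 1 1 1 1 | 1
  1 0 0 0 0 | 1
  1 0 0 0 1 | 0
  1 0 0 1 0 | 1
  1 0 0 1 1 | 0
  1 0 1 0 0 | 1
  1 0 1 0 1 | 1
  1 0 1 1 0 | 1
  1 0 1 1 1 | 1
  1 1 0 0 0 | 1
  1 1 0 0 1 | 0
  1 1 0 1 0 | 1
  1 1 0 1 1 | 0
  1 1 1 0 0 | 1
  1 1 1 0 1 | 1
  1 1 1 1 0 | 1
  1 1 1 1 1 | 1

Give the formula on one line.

  ~e = 10101010101010101010101010101010
  (c | ~e) = 10101111101011111010111110101111
  (d | a) = 00110011001100111111111111111111
  (c | (d | a)) = 00111111001111111111111111111111
  (e | (c | (d | a))) = 01111111011111111111111111111111
  ((c | ~e) & (e | (c | (d | a)))) = 00101111001011111010111110101111

((c | ~e) & (e | (c | (d | a))))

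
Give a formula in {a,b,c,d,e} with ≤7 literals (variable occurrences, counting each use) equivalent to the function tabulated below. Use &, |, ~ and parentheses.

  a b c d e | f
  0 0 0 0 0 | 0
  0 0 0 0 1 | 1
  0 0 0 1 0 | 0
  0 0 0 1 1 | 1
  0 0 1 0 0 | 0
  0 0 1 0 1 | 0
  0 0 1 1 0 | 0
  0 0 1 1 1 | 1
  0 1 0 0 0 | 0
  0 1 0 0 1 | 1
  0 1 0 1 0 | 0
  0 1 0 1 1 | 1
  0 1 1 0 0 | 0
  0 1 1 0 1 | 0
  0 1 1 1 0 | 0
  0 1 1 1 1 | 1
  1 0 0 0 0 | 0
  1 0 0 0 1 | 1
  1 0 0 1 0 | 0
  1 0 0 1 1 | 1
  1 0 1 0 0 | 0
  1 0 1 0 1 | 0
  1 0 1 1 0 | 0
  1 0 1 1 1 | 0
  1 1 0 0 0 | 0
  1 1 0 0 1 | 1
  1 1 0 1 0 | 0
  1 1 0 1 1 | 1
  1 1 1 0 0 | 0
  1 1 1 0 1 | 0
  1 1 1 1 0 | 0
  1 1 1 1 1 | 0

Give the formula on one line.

(((d & ((c & ~a) & e)) | ~c) & e)

  ~a = 11111111111111110000000000000000
  (c & ~a) = 00001111000011110000000000000000
  ((c & ~a) & e) = 00000101000001010000000000000000
  (d & ((c & ~a) & e)) = 00000001000000010000000000000000
  ~c = 11110000111100001111000011110000
  ((d & ((c & ~a) & e)) | ~c) = 11110001111100011111000011110000
  (((d & ((c & ~a) & e)) | ~c) & e) = 01010001010100010101000001010000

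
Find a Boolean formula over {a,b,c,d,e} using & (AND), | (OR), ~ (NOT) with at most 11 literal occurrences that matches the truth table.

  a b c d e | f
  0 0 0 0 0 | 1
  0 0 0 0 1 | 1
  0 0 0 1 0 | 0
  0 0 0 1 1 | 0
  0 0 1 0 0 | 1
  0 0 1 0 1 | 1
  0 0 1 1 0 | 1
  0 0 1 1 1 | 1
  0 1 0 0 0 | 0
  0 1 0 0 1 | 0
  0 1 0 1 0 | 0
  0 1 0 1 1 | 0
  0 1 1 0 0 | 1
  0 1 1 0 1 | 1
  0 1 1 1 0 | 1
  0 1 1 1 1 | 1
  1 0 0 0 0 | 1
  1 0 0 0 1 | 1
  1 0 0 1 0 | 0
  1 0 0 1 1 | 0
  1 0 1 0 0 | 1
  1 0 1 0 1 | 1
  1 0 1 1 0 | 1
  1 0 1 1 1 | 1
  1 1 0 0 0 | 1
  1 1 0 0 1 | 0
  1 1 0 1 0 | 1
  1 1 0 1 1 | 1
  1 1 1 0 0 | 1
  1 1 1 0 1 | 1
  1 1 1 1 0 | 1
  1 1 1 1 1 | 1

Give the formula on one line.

(((((a & c) | (d | ~e)) & (a & b)) | c) | (~b & ~d))

  (a & c) = 00000000000000000000111100001111
  ~e = 10101010101010101010101010101010
  (d | ~e) = 10111011101110111011101110111011
  ((a & c) | (d | ~e)) = 10111011101110111011111110111111
  (a & b) = 00000000000000000000000011111111
  (((a & c) | (d | ~e)) & (a & b)) = 00000000000000000000000010111111
  ((((a & c) | (d | ~e)) & (a & b)) | c) = 00001111000011110000111110111111
  ~b = 11111111000000001111111100000000
  ~d = 11001100110011001100110011001100
  (~b & ~d) = 11001100000000001100110000000000
  (((((a & c) | (d | ~e)) & (a & b)) | c) | (~b & ~d)) = 11001111000011111100111110111111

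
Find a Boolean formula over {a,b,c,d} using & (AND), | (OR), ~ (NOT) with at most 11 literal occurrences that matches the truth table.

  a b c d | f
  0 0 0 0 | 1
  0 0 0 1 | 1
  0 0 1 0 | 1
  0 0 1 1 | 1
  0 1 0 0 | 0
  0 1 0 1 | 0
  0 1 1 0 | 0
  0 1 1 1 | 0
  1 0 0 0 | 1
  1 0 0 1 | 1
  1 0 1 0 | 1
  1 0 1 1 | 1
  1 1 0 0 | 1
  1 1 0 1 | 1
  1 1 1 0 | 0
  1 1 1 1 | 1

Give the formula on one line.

((b & ((((c & ~d) | b) & a) & (d | (~b | ~c)))) | ~b)

  ~d = 1010101010101010
  (c & ~d) = 0010001000100010
  ((c & ~d) | b) = 0010111100101111
  (((c & ~d) | b) & a) = 0000000000101111
  ~b = 1111000011110000
  ~c = 1100110011001100
  (~b | ~c) = 1111110011111100
  (d | (~b | ~c)) = 1111110111111101
  ((((c & ~d) | b) & a) & (d | (~b | ~c))) = 0000000000101101
  (b & ((((c & ~d) | b) & a) & (d | (~b | ~c)))) = 0000000000001101
  ((b & ((((c & ~d) | b) & a) & (d | (~b | ~c)))) | ~b) = 1111000011111101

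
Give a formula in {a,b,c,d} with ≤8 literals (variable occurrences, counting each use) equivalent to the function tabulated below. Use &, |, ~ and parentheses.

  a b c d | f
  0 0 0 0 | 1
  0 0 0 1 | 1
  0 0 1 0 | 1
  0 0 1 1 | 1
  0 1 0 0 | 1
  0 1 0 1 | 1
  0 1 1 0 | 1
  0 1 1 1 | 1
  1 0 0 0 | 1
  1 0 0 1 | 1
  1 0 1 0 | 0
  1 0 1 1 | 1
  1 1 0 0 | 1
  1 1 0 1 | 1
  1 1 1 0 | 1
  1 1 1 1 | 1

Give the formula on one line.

(~c | (((c & (d | (~a & ~d))) | (~a & ~c)) | b))

  ~c = 1100110011001100
  ~a = 1111111100000000
  ~d = 1010101010101010
  (~a & ~d) = 1010101000000000
  (d | (~a & ~d)) = 1111111101010101
  (c & (d | (~a & ~d))) = 0011001100010001
  (~a & ~c) = 1100110000000000
  ((c & (d | (~a & ~d))) | (~a & ~c)) = 1111111100010001
  (((c & (d | (~a & ~d))) | (~a & ~c)) | b) = 1111111100011111
  (~c | (((c & (d | (~a & ~d))) | (~a & ~c)) | b)) = 1111111111011111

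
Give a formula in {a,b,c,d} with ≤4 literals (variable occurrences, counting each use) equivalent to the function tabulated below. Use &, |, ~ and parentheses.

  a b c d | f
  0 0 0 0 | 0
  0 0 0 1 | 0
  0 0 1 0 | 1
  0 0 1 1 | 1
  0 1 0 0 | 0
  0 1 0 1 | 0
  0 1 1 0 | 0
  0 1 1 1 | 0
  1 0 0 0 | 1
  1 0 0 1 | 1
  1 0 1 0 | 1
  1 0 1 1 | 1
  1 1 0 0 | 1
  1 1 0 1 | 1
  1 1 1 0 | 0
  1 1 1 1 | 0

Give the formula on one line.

  ~c = 1100110011001100
  (~c & a) = 0000000011001100
  ~b = 1111000011110000
  (~b & c) = 0011000000110000
  ((~c & a) | (~b & c)) = 0011000011111100

((~c & a) | (~b & c))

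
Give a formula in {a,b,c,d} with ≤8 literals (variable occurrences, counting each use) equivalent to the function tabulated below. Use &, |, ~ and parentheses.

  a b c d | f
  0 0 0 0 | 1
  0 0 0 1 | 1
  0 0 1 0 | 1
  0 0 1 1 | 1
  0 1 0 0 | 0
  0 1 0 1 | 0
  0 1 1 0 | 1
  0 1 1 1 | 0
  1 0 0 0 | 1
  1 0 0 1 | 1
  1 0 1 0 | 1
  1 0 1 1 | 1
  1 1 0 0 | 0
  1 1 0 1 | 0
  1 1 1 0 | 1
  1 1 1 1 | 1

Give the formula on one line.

(~b | (c & (((~c | ~d) | ~b) | a)))

  ~b = 1111000011110000
  ~c = 1100110011001100
  ~d = 1010101010101010
  (~c | ~d) = 1110111011101110
  ((~c | ~d) | ~b) = 1111111011111110
  (((~c | ~d) | ~b) | a) = 1111111011111111
  (c & (((~c | ~d) | ~b) | a)) = 0011001000110011
  (~b | (c & (((~c | ~d) | ~b) | a))) = 1111001011110011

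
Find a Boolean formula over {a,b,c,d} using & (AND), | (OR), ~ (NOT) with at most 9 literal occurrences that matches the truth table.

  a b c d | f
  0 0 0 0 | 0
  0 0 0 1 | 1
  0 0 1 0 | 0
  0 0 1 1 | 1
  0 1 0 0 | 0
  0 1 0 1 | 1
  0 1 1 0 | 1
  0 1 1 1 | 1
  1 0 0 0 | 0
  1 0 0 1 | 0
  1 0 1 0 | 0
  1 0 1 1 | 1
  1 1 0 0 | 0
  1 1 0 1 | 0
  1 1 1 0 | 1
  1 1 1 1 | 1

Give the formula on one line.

((c & (b | d)) | ((c | ~a) & d))

  (b | d) = 0101111101011111
  (c & (b | d)) = 0001001100010011
  ~a = 1111111100000000
  (c | ~a) = 1111111100110011
  ((c | ~a) & d) = 0101010100010001
  ((c & (b | d)) | ((c | ~a) & d)) = 0101011100010011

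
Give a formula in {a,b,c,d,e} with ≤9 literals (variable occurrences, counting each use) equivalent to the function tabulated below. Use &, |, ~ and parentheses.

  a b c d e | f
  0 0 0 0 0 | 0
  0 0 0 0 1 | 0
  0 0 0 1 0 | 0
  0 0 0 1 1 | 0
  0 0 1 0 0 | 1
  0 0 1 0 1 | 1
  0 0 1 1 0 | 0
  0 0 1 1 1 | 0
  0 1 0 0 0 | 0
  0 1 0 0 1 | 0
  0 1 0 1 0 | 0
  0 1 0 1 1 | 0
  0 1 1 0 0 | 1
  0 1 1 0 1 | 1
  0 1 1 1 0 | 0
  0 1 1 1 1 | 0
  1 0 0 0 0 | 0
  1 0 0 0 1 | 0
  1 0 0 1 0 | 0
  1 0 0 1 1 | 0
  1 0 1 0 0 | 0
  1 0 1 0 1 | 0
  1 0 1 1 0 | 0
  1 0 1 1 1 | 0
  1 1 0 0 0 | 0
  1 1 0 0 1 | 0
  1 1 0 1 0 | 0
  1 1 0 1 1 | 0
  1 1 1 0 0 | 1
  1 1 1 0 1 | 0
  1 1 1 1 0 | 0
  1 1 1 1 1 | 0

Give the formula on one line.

  ~d = 11001100110011001100110011001100
  (c & ~d) = 00001100000011000000110000001100
  ~a = 11111111111111110000000000000000
  ~e = 10101010101010101010101010101010
  (~e & b) = 00000000101010100000000010101010
  (~a | (~e & b)) = 11111111111111110000000010101010
  (c & (~a | (~e & b))) = 00001111000011110000000000001010
  ((c & ~d) & (c & (~a | (~e & b)))) = 00001100000011000000000000001000

((c & ~d) & (c & (~a | (~e & b))))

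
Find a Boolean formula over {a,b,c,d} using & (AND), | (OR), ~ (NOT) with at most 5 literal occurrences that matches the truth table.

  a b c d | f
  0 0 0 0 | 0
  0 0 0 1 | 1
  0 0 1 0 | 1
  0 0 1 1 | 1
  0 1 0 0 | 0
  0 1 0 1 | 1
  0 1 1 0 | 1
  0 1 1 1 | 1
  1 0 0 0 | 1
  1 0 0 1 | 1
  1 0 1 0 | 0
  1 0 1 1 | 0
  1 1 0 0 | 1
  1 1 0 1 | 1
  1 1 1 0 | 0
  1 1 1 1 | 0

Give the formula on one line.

  ~c = 1100110011001100
  ~a = 1111111100000000
  (~c | ~a) = 1111111111001100
  (c | d) = 0111011101110111
  ((c | d) | a) = 0111011111111111
  ((~c | ~a) & ((c | d) | a)) = 0111011111001100

((~c | ~a) & ((c | d) | a))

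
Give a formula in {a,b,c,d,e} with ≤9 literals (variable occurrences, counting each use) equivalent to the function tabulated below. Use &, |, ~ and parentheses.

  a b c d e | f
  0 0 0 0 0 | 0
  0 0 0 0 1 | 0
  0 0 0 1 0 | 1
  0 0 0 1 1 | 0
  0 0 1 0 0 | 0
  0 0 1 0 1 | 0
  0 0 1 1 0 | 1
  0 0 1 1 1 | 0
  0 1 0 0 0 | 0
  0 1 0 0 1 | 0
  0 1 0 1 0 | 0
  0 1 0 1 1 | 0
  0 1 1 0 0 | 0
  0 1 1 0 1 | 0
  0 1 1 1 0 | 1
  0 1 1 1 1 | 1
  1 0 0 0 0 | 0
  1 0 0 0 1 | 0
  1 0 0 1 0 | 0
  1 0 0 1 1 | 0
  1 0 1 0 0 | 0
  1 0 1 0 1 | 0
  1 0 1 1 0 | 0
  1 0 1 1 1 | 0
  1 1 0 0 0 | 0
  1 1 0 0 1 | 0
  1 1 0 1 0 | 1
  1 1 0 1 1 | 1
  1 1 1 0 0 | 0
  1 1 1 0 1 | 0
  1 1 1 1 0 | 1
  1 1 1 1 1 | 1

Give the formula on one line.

  ~b = 11111111000000001111111100000000
  ~e = 10101010101010101010101010101010
  (~b & ~e) = 10101010000000001010101000000000
  ((~b & ~e) & d) = 00100010000000000010001000000000
  (b & c) = 00000000000011110000000000001111
  ((b & c) | a) = 00000000000011111111111111111111
  (((~b & ~e) & d) | ((b & c) | a)) = 00100010000011111111111111111111
  (d & (((~b & ~e) & d) | ((b & c) | a))) = 00100010000000110011001100110011
  ~a = 11111111111111110000000000000000
  (b | ~a) = 11111111111111110000000011111111
  ((d & (((~b & ~e) & d) | ((b & c) | a))) & (b | ~a)) = 00100010000000110000000000110011

((d & (((~b & ~e) & d) | ((b & c) | a))) & (b | ~a))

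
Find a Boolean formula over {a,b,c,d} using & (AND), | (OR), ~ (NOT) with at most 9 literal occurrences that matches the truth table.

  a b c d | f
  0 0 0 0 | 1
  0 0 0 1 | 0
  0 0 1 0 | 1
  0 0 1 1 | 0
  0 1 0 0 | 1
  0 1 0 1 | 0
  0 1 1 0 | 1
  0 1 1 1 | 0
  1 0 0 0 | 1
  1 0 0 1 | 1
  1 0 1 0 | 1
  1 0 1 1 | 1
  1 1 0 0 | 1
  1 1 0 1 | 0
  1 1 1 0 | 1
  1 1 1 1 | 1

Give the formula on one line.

((~d | (a & c)) | (((~b | ~d) | c) & a))

  ~d = 1010101010101010
  (a & c) = 0000000000110011
  (~d | (a & c)) = 1010101010111011
  ~b = 1111000011110000
  (~b | ~d) = 1111101011111010
  ((~b | ~d) | c) = 1111101111111011
  (((~b | ~d) | c) & a) = 0000000011111011
  ((~d | (a & c)) | (((~b | ~d) | c) & a)) = 1010101011111011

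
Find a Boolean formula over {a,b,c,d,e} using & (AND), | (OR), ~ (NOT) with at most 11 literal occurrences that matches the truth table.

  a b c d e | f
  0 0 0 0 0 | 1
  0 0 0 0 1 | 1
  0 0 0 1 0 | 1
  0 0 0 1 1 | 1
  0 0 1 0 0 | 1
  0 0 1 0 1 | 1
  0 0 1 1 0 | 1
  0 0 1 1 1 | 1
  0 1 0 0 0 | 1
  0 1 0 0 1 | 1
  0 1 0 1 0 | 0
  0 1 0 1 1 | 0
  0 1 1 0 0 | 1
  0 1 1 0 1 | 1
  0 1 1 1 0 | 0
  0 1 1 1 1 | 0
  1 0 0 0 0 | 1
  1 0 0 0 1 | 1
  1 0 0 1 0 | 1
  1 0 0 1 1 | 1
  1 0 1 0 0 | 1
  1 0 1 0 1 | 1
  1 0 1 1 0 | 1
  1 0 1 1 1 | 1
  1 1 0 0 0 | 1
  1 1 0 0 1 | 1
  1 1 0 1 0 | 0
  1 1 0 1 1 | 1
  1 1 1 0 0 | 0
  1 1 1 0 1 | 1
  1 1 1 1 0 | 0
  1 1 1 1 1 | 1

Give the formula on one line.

(((~d & ((a & ~c) | ~a)) | ~b) | ((b & e) & a))

  ~d = 11001100110011001100110011001100
  ~c = 11110000111100001111000011110000
  (a & ~c) = 00000000000000001111000011110000
  ~a = 11111111111111110000000000000000
  ((a & ~c) | ~a) = 11111111111111111111000011110000
  (~d & ((a & ~c) | ~a)) = 11001100110011001100000011000000
  ~b = 11111111000000001111111100000000
  ((~d & ((a & ~c) | ~a)) | ~b) = 11111111110011001111111111000000
  (b & e) = 00000000010101010000000001010101
  ((b & e) & a) = 00000000000000000000000001010101
  (((~d & ((a & ~c) | ~a)) | ~b) | ((b & e) & a)) = 11111111110011001111111111010101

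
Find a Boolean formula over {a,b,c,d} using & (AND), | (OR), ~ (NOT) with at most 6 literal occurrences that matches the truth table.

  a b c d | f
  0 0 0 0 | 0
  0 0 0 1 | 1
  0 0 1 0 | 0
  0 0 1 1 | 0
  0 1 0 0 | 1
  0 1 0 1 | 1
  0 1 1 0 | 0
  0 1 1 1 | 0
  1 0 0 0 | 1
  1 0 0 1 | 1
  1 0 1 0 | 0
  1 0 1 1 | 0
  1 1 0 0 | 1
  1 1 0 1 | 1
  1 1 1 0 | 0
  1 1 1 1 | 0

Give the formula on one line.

((~c & (a | b)) | (~c & d))

  ~c = 1100110011001100
  (a | b) = 0000111111111111
  (~c & (a | b)) = 0000110011001100
  (~c & d) = 0100010001000100
  ((~c & (a | b)) | (~c & d)) = 0100110011001100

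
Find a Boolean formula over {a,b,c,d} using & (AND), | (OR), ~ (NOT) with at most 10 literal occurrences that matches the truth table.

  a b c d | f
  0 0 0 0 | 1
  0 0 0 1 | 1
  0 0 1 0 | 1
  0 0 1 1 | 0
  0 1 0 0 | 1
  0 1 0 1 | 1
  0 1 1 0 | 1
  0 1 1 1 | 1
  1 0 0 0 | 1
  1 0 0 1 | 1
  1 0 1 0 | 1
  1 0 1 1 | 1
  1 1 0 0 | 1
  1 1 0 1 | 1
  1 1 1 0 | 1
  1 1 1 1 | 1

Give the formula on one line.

((((~c | a) & ~d) | (b | ~c)) | ((c & b) | (a | ~d)))

  ~c = 1100110011001100
  (~c | a) = 1100110011111111
  ~d = 1010101010101010
  ((~c | a) & ~d) = 1000100010101010
  (b | ~c) = 1100111111001111
  (((~c | a) & ~d) | (b | ~c)) = 1100111111101111
  (c & b) = 0000001100000011
  (a | ~d) = 1010101011111111
  ((c & b) | (a | ~d)) = 1010101111111111
  ((((~c | a) & ~d) | (b | ~c)) | ((c & b) | (a | ~d))) = 1110111111111111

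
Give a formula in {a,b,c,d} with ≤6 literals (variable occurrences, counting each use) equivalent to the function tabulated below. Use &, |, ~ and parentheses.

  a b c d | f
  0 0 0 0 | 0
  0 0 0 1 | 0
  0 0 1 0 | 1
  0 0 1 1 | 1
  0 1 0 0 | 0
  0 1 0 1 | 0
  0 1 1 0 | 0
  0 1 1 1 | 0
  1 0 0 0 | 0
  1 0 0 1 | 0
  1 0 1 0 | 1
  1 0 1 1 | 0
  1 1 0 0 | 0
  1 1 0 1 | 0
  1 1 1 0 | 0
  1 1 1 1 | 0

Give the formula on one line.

((~b & c) & ((b | ~a) | ~d))

  ~b = 1111000011110000
  (~b & c) = 0011000000110000
  ~a = 1111111100000000
  (b | ~a) = 1111111100001111
  ~d = 1010101010101010
  ((b | ~a) | ~d) = 1111111110101111
  ((~b & c) & ((b | ~a) | ~d)) = 0011000000100000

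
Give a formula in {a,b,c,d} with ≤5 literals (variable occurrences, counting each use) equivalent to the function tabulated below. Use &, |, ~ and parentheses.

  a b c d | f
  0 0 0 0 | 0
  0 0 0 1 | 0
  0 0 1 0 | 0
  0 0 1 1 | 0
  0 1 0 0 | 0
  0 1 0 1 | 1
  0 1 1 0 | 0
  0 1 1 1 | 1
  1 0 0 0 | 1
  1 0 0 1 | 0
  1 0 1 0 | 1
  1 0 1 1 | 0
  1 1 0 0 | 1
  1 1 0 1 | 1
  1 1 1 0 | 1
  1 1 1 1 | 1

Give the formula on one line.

(((d | ~b) & b) | (~d & a))

  ~b = 1111000011110000
  (d | ~b) = 1111010111110101
  ((d | ~b) & b) = 0000010100000101
  ~d = 1010101010101010
  (~d & a) = 0000000010101010
  (((d | ~b) & b) | (~d & a)) = 0000010110101111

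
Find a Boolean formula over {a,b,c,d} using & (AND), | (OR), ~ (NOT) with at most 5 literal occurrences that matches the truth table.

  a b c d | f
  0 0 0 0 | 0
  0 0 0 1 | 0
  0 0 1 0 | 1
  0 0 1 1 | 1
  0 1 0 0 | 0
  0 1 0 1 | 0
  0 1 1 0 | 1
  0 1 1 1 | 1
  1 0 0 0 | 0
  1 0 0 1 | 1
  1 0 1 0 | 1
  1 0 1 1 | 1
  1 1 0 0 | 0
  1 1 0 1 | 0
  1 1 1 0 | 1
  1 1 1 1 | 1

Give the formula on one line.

((~b & (a & d)) | c)

  ~b = 1111000011110000
  (a & d) = 0000000001010101
  (~b & (a & d)) = 0000000001010000
  ((~b & (a & d)) | c) = 0011001101110011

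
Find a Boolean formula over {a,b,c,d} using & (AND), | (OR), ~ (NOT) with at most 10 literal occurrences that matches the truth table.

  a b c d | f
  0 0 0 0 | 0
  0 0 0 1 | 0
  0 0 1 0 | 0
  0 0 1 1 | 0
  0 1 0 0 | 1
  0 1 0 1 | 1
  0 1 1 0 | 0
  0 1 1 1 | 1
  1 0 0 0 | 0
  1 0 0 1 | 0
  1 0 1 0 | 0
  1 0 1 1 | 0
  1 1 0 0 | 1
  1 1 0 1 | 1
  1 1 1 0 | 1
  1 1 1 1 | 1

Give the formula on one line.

(b & (((d | b) | (d | a)) & (~c | ((a | d) & c))))

  (d | b) = 0101111101011111
  (d | a) = 0101010111111111
  ((d | b) | (d | a)) = 0101111111111111
  ~c = 1100110011001100
  (a | d) = 0101010111111111
  ((a | d) & c) = 0001000100110011
  (~c | ((a | d) & c)) = 1101110111111111
  (((d | b) | (d | a)) & (~c | ((a | d) & c))) = 0101110111111111
  (b & (((d | b) | (d | a)) & (~c | ((a | d) & c)))) = 0000110100001111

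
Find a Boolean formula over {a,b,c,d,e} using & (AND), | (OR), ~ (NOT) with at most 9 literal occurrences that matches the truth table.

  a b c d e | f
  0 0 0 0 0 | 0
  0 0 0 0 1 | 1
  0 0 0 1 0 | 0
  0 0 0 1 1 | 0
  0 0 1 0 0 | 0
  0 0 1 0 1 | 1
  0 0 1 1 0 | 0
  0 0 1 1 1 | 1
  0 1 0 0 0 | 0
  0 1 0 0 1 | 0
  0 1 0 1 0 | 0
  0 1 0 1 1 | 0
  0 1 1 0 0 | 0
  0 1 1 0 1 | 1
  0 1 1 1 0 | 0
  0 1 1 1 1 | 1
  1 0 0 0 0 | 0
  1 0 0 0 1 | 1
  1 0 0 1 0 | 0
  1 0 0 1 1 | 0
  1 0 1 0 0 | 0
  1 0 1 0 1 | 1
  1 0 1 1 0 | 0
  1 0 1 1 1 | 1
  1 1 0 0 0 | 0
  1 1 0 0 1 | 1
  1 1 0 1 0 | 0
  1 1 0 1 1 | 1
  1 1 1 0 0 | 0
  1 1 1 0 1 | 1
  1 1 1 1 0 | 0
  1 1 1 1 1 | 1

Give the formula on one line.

  ~b = 11111111000000001111111100000000
  ~d = 11001100110011001100110011001100
  ~e = 10101010101010101010101010101010
  (~d | ~e) = 11101110111011101110111011101110
  (~b & (~d | ~e)) = 11101110000000001110111000000000
  (a & b) = 00000000000000000000000011111111
  ((~b & (~d | ~e)) | (a & b)) = 11101110000000001110111011111111
  (c | ((~b & (~d | ~e)) | (a & b))) = 11101111000011111110111111111111
  ((c | ((~b & (~d | ~e)) | (a & b))) & e) = 01000101000001010100010101010101

((c | ((~b & (~d | ~e)) | (a & b))) & e)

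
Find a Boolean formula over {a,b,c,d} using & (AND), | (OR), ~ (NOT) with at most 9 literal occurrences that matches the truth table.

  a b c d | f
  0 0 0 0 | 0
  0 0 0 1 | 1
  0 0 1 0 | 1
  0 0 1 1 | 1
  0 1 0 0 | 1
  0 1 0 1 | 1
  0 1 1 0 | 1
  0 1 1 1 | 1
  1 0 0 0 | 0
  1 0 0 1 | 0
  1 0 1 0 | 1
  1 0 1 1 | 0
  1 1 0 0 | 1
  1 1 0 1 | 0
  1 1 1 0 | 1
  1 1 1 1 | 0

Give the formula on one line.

  ~d = 1010101010101010
  (b & ~d) = 0000101000001010
  ((b & ~d) | c) = 0011101100111011
  (((b & ~d) | c) | d) = 0111111101111111
  ~a = 1111111100000000
  (~a & d) = 0101010100000000
  (~d | (~a & d)) = 1111111110101010
  ((((b & ~d) | c) | d) & (~d | (~a & d))) = 0111111100101010

((((b & ~d) | c) | d) & (~d | (~a & d)))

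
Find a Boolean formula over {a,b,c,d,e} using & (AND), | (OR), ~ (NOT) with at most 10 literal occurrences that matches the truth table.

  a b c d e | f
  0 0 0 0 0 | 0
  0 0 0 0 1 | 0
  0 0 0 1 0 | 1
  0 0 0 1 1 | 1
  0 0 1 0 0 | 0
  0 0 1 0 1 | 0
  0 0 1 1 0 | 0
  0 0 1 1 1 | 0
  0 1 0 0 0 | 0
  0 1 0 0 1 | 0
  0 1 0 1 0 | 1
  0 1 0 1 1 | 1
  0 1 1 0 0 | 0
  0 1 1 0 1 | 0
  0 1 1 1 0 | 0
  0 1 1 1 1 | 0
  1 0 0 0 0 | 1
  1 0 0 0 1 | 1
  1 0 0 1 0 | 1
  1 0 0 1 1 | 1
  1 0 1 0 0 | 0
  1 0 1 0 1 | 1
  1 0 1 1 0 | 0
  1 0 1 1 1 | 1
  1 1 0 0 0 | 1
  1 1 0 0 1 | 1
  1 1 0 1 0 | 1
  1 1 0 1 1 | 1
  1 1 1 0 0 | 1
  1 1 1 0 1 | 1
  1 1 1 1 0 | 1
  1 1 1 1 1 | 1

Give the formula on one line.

((~c & d) | (a & ((~d & ~c) | ((c & b) | e))))

  ~c = 11110000111100001111000011110000
  (~c & d) = 00110000001100000011000000110000
  ~d = 11001100110011001100110011001100
  (~d & ~c) = 11000000110000001100000011000000
  (c & b) = 00000000000011110000000000001111
  ((c & b) | e) = 01010101010111110101010101011111
  ((~d & ~c) | ((c & b) | e)) = 11010101110111111101010111011111
  (a & ((~d & ~c) | ((c & b) | e))) = 00000000000000001101010111011111
  ((~c & d) | (a & ((~d & ~c) | ((c & b) | e)))) = 00110000001100001111010111111111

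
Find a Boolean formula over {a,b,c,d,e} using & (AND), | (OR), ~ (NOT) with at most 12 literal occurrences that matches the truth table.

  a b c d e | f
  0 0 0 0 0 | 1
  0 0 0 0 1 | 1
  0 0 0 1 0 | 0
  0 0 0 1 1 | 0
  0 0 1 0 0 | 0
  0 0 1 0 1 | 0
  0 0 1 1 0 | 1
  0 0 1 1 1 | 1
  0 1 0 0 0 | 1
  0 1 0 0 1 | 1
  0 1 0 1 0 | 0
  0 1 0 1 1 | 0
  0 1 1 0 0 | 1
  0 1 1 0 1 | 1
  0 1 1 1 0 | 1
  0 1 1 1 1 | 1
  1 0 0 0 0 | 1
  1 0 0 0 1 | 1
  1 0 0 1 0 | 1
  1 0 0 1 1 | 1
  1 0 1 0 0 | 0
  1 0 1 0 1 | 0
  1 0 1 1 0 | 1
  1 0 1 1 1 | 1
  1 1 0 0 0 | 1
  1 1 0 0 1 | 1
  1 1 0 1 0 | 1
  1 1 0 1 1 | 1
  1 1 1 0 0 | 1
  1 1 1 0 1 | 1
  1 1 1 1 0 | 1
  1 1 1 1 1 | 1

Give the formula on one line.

(((d | b) | ~c) & ((c | (~c & ~d)) | (a | (c & e))))

  (d | b) = 00110011111111110011001111111111
  ~c = 11110000111100001111000011110000
  ((d | b) | ~c) = 11110011111111111111001111111111
  ~d = 11001100110011001100110011001100
  (~c & ~d) = 11000000110000001100000011000000
  (c | (~c & ~d)) = 11001111110011111100111111001111
  (c & e) = 00000101000001010000010100000101
  (a | (c & e)) = 00000101000001011111111111111111
  ((c | (~c & ~d)) | (a | (c & e))) = 11001111110011111111111111111111
  (((d | b) | ~c) & ((c | (~c & ~d)) | (a | (c & e)))) = 11000011110011111111001111111111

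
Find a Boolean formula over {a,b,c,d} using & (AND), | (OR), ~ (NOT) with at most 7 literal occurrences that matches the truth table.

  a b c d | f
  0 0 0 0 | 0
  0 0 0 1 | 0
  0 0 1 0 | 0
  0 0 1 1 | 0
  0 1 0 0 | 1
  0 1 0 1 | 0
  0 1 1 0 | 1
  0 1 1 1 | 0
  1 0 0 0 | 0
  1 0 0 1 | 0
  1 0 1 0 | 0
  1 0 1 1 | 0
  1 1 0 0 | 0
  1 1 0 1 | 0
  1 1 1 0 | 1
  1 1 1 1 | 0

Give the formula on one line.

  ~d = 1010101010101010
  ~a = 1111111100000000
  (~a & b) = 0000111100000000
  (c | (~a & b)) = 0011111100110011
  ((c | (~a & b)) | ~a) = 1111111100110011
  (~d & ((c | (~a & b)) | ~a)) = 1010101000100010
  (b & (~d & ((c | (~a & b)) | ~a))) = 0000101000000010

(b & (~d & ((c | (~a & b)) | ~a)))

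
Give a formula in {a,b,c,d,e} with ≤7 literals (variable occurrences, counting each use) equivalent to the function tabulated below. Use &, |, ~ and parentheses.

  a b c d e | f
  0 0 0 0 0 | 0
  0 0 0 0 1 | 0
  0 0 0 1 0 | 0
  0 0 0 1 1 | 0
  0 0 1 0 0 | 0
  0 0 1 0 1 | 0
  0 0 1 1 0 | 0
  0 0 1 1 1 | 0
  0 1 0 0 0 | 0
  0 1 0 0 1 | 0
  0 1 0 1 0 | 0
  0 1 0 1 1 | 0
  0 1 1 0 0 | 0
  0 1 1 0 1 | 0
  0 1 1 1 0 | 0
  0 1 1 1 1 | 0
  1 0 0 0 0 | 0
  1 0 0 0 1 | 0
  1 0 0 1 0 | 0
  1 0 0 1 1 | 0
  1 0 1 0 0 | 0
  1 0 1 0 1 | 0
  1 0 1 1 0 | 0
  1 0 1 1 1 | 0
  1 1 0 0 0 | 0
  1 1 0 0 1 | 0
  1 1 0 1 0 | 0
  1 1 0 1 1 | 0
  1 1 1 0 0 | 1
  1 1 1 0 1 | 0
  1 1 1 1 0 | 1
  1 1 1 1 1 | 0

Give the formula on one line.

  ~e = 10101010101010101010101010101010
  (b & ~e) = 00000000101010100000000010101010
  ((b & ~e) | e) = 01010101111111110101010111111111
  (c & ((b & ~e) | e)) = 00000101000011110000010100001111
  (~e & b) = 00000000101010100000000010101010
  (a & (~e & b)) = 00000000000000000000000010101010
  ((c & ((b & ~e) | e)) & (a & (~e & b))) = 00000000000000000000000000001010

((c & ((b & ~e) | e)) & (a & (~e & b)))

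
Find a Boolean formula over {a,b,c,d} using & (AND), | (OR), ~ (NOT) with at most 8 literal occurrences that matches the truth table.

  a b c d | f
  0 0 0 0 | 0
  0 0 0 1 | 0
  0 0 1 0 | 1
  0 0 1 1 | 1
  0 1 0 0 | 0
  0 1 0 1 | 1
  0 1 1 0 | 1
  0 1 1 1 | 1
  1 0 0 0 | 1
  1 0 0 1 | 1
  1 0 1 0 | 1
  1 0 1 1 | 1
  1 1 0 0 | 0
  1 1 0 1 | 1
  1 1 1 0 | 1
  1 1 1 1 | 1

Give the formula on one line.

((c | (a & ~b)) | (b & d))

  ~b = 1111000011110000
  (a & ~b) = 0000000011110000
  (c | (a & ~b)) = 0011001111110011
  (b & d) = 0000010100000101
  ((c | (a & ~b)) | (b & d)) = 0011011111110111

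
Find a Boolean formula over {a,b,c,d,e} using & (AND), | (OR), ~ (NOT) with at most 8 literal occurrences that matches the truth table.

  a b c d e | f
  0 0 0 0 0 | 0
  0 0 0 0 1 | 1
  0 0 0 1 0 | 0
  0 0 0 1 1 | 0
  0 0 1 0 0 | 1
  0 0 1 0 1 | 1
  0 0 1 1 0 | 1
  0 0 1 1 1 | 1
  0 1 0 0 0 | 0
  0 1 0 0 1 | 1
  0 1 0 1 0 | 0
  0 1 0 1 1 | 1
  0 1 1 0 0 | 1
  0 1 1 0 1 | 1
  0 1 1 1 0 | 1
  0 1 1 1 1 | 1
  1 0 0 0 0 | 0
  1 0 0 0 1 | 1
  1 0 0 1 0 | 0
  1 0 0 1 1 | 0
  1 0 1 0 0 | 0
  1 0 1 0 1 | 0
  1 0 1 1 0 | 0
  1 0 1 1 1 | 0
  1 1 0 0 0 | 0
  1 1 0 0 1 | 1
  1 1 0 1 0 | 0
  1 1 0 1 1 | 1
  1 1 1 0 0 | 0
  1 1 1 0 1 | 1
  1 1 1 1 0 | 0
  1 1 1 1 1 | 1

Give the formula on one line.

  ~a = 11111111111111110000000000000000
  (c & ~a) = 00001111000011110000000000000000
  ~c = 11110000111100001111000011110000
  ~d = 11001100110011001100110011001100
  (~c & ~d) = 11000000110000001100000011000000
  (c | e) = 01011111010111110101111101011111
  ((c | e) & b) = 00000000010111110000000001011111
  ((~c & ~d) | ((c | e) & b)) = 11000000110111111100000011011111
  (((~c & ~d) | ((c | e) & b)) & e) = 01000000010101010100000001010101
  ((c & ~a) | (((~c & ~d) | ((c | e) & b)) & e)) = 01001111010111110100000001010101

((c & ~a) | (((~c & ~d) | ((c | e) & b)) & e))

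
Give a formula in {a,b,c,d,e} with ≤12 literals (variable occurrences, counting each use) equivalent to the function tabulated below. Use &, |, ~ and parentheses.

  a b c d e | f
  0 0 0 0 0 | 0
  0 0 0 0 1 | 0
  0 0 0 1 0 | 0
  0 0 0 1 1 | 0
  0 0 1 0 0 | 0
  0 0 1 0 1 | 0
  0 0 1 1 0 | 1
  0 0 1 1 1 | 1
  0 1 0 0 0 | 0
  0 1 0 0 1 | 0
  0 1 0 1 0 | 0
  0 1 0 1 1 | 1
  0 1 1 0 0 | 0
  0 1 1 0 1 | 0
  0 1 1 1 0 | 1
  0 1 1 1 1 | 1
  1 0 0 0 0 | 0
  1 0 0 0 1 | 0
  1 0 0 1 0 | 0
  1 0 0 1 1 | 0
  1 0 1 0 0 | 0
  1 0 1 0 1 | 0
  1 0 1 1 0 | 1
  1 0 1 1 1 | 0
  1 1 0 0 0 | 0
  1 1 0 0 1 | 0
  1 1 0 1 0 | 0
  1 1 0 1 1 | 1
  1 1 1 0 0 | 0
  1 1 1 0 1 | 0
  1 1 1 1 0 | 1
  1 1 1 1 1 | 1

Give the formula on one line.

(((e & b) | (c & d)) & (d & ((d & (b | ~e)) | ~a)))

  (e & b) = 00000000010101010000000001010101
  (c & d) = 00000011000000110000001100000011
  ((e & b) | (c & d)) = 00000011010101110000001101010111
  ~e = 10101010101010101010101010101010
  (b | ~e) = 10101010111111111010101011111111
  (d & (b | ~e)) = 00100010001100110010001000110011
  ~a = 11111111111111110000000000000000
  ((d & (b | ~e)) | ~a) = 11111111111111110010001000110011
  (d & ((d & (b | ~e)) | ~a)) = 00110011001100110010001000110011
  (((e & b) | (c & d)) & (d & ((d & (b | ~e)) | ~a))) = 00000011000100110000001000010011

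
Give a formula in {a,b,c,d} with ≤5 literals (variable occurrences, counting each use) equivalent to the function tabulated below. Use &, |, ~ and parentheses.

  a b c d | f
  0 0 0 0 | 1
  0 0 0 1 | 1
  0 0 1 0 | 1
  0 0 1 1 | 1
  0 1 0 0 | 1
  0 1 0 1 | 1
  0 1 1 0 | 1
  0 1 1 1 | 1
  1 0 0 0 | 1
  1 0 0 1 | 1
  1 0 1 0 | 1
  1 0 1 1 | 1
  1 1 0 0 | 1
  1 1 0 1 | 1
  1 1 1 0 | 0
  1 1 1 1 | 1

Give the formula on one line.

  ~a = 1111111100000000
  (d | ~a) = 1111111101010101
  ~d = 1010101010101010
  ~b = 1111000011110000
  (~d & ~b) = 1010000010100000
  ~c = 1100110011001100
  ((~d & ~b) | ~c) = 1110110011101100
  ((d | ~a) | ((~d & ~b) | ~c)) = 1111111111111101

((d | ~a) | ((~d & ~b) | ~c))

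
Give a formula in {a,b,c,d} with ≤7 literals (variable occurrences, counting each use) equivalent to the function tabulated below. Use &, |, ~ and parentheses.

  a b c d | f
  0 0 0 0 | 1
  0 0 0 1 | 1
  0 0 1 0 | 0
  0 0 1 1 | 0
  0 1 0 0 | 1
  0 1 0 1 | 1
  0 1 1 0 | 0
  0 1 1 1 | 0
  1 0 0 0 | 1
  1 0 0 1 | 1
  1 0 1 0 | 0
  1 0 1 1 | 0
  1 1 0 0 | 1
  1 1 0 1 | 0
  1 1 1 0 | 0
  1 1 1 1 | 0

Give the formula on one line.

  ~c = 1100110011001100
  ~a = 1111111100000000
  (d & ~a) = 0101010100000000
  ~b = 1111000011110000
  (d & ~b) = 0101000001010000
  ((d & ~a) | (d & ~b)) = 0101010101010000
  (~c & ((d & ~a) | (d & ~b))) = 0100010001000000
  ~d = 1010101010101010
  (~d & ~c) = 1000100010001000
  ((~c & ((d & ~a) | (d & ~b))) | (~d & ~c)) = 1100110011001000

((~c & ((d & ~a) | (d & ~b))) | (~d & ~c))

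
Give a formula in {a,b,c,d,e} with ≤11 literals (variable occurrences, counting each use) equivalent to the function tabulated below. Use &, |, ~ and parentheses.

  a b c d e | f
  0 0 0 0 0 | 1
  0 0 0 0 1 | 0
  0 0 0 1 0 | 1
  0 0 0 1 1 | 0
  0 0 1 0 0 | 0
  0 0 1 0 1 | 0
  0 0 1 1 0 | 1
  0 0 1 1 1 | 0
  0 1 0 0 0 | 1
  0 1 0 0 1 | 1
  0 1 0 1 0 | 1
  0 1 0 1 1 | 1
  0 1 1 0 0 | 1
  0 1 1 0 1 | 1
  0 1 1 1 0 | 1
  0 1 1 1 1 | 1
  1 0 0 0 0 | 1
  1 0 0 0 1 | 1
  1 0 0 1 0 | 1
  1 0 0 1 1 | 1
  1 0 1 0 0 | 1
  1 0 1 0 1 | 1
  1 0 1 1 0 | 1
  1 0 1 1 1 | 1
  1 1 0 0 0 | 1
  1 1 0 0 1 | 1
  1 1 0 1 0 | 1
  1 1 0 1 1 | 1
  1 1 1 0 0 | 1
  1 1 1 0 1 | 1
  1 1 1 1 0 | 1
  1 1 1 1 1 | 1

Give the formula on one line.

  ~e = 10101010101010101010101010101010
  (~e | b) = 10101010111111111010101011111111
  (a | (~e | b)) = 10101010111111111111111111111111
  (a | d) = 00110011001100111111111111111111
  (c & b) = 00000000000011110000000000001111
  ((a | d) | (c & b)) = 00110011001111111111111111111111
  ~c = 11110000111100001111000011110000
  (((a | d) | (c & b)) | ~c) = 11110011111111111111111111111111
  ((a | (~e | b)) & (((a | d) | (c & b)) | ~c)) = 10100010111111111111111111111111

((a | (~e | b)) & (((a | d) | (c & b)) | ~c))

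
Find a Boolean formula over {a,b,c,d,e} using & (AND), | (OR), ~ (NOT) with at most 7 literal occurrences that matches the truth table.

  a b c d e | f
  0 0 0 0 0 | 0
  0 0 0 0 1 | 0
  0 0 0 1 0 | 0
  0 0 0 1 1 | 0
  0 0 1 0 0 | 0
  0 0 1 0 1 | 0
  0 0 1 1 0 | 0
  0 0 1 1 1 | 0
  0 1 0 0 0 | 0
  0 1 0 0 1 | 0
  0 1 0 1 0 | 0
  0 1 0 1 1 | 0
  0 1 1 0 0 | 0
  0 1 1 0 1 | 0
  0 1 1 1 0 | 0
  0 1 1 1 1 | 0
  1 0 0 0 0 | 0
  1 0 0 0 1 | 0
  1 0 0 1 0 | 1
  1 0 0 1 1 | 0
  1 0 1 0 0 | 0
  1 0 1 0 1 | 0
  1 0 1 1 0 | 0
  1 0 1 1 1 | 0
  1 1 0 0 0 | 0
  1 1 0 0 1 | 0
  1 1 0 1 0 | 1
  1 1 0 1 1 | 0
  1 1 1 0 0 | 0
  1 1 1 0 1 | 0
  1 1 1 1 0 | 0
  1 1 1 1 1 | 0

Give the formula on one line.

  (a & d) = 00000000000000000011001100110011
  ~c = 11110000111100001111000011110000
  (~c & d) = 00110000001100000011000000110000
  ~a = 11111111111111110000000000000000
  ~e = 10101010101010101010101010101010
  (~a | ~e) = 11111111111111111010101010101010
  ((~c & d) & (~a | ~e)) = 00110000001100000010000000100000
  ((a & d) & ((~c & d) & (~a | ~e))) = 00000000000000000010000000100000

((a & d) & ((~c & d) & (~a | ~e)))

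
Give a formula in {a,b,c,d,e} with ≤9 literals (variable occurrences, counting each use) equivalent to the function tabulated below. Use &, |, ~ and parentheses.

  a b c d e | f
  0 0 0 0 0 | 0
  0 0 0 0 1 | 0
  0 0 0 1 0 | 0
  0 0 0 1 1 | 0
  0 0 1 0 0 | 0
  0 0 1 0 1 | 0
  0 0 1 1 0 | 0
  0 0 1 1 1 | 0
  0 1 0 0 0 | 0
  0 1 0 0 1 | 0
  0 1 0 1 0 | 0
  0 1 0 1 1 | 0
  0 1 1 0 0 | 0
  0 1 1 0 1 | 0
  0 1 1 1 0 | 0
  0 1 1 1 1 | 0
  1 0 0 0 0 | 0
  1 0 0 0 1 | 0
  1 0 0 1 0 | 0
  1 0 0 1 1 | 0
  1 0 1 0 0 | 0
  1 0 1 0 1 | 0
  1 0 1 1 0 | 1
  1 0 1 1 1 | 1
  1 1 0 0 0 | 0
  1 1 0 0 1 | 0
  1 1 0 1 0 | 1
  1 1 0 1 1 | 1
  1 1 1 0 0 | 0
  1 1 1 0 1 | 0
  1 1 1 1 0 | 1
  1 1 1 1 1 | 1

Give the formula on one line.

  ~d = 11001100110011001100110011001100
  (~d | a) = 11001100110011001111111111111111
  (d & b) = 00000000001100110000000000110011
  (d & c) = 00000011000000110000001100000011
  ((d & b) | (d & c)) = 00000011001100110000001100110011
  ((~d | a) & ((d & b) | (d & c))) = 00000000000000000000001100110011

((~d | a) & ((d & b) | (d & c)))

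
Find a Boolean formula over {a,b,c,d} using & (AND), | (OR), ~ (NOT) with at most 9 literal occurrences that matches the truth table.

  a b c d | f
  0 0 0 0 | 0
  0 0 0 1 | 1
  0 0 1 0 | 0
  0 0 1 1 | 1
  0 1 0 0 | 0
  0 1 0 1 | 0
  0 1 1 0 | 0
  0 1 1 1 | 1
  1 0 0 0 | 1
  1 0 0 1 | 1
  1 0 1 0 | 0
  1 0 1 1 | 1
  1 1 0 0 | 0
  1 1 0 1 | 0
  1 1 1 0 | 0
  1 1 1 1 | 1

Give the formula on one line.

((((c | a) | d) & (~c & ~b)) | (d & (c | ~b)))

  (c | a) = 0011001111111111
  ((c | a) | d) = 0111011111111111
  ~c = 1100110011001100
  ~b = 1111000011110000
  (~c & ~b) = 1100000011000000
  (((c | a) | d) & (~c & ~b)) = 0100000011000000
  (c | ~b) = 1111001111110011
  (d & (c | ~b)) = 0101000101010001
  ((((c | a) | d) & (~c & ~b)) | (d & (c | ~b))) = 0101000111010001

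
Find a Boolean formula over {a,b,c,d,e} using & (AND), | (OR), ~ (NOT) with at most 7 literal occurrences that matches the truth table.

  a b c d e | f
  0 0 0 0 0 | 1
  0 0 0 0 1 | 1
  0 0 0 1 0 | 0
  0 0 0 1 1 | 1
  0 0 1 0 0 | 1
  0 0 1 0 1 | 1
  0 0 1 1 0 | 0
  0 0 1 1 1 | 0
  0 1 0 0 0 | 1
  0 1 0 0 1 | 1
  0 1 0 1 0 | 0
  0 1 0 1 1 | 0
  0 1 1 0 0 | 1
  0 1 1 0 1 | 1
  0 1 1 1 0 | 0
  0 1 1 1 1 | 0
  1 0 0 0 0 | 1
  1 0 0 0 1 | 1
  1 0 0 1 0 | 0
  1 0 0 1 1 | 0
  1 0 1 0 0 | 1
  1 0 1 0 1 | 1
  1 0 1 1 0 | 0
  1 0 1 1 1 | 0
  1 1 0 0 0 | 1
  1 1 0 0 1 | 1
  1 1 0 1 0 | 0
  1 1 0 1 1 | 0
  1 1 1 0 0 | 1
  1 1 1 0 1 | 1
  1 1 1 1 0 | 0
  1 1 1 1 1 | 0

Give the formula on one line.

  ~d = 11001100110011001100110011001100
  ~b = 11111111000000001111111100000000
  ~a = 11111111111111110000000000000000
  (~b & ~a) = 11111111000000000000000000000000
  ~c = 11110000111100001111000011110000
  ((~b & ~a) & ~c) = 11110000000000000000000000000000
  (~d | ((~b & ~a) & ~c)) = 11111100110011001100110011001100
  ((~d | ((~b & ~a) & ~c)) & e) = 01010100010001000100010001000100
  (((~d | ((~b & ~a) & ~c)) & e) | ~d) = 11011100110011001100110011001100

(((~d | ((~b & ~a) & ~c)) & e) | ~d)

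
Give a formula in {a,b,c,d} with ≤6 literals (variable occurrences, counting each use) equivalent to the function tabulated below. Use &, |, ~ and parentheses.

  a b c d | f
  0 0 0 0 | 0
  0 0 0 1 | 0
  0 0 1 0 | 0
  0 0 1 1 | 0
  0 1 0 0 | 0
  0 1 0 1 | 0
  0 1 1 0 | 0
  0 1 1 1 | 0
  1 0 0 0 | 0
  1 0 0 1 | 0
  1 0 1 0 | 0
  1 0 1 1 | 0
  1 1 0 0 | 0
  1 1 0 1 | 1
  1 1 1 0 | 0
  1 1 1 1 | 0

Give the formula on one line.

(((a & d) & ~c) & b)

  (a & d) = 0000000001010101
  ~c = 1100110011001100
  ((a & d) & ~c) = 0000000001000100
  (((a & d) & ~c) & b) = 0000000000000100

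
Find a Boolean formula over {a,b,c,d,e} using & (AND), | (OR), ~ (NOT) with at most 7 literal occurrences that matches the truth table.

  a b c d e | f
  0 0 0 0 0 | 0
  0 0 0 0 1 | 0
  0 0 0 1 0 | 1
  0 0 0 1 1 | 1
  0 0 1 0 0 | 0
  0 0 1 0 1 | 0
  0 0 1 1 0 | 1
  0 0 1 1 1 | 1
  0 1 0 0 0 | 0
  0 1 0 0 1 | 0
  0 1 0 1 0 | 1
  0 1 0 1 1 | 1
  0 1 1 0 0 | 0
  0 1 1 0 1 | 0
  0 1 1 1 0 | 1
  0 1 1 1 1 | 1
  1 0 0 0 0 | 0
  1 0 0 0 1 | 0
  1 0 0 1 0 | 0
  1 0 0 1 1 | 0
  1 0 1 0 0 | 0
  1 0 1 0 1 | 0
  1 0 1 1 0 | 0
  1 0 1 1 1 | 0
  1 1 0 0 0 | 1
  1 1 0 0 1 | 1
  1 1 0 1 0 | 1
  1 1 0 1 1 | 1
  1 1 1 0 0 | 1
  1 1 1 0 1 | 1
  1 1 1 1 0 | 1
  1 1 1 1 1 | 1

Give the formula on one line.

  ~a = 11111111111111110000000000000000
  (d & ~a) = 00110011001100110000000000000000
  ((d & ~a) | a) = 00110011001100111111111111111111
  (~a | b) = 11111111111111110000000011111111
  (((d & ~a) | a) & (~a | b)) = 00110011001100110000000011111111

(((d & ~a) | a) & (~a | b))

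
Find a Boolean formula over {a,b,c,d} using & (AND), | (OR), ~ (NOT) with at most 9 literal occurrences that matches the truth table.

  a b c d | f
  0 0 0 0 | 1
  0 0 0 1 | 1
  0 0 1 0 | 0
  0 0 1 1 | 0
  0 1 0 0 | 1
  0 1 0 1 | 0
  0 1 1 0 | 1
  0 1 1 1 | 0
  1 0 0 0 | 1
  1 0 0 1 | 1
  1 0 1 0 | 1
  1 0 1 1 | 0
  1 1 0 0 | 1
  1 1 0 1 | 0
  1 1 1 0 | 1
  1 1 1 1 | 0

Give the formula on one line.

((~c | ((~c | ((a & ~d) | b)) & c)) & ((~b & ~c) | ~d))

  ~c = 1100110011001100
  ~d = 1010101010101010
  (a & ~d) = 0000000010101010
  ((a & ~d) | b) = 0000111110101111
  (~c | ((a & ~d) | b)) = 1100111111101111
  ((~c | ((a & ~d) | b)) & c) = 0000001100100011
  (~c | ((~c | ((a & ~d) | b)) & c)) = 1100111111101111
  ~b = 1111000011110000
  (~b & ~c) = 1100000011000000
  ((~b & ~c) | ~d) = 1110101011101010
  ((~c | ((~c | ((a & ~d) | b)) & c)) & ((~b & ~c) | ~d)) = 1100101011101010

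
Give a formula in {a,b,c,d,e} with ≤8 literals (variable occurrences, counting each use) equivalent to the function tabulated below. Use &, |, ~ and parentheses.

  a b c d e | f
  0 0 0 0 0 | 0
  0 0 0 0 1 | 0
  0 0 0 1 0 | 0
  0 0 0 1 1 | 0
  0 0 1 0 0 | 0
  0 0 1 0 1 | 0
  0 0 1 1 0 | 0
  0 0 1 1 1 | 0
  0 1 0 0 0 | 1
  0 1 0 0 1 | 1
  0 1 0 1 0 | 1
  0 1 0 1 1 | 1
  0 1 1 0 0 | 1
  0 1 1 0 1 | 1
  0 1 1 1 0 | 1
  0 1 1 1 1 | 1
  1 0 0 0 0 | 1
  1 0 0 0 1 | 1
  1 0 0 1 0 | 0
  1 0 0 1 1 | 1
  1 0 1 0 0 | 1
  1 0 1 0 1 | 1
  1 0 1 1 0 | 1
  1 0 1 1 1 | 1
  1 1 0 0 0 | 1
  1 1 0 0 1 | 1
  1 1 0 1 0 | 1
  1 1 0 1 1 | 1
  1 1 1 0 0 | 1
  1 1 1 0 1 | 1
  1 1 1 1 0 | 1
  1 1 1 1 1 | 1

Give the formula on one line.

  ~d = 11001100110011001100110011001100
  (c | ~d) = 11001111110011111100111111001111
  (b | e) = 01010101111111110101010111111111
  ~a = 11111111111111110000000000000000
  ((b | e) | ~a) = 11111111111111110101010111111111
  ((c | ~d) | ((b | e) | ~a)) = 11111111111111111101111111111111
  (a | b) = 00000000111111111111111111111111
  (((c | ~d) | ((b | e) | ~a)) & (a | b)) = 00000000111111111101111111111111

(((c | ~d) | ((b | e) | ~a)) & (a | b))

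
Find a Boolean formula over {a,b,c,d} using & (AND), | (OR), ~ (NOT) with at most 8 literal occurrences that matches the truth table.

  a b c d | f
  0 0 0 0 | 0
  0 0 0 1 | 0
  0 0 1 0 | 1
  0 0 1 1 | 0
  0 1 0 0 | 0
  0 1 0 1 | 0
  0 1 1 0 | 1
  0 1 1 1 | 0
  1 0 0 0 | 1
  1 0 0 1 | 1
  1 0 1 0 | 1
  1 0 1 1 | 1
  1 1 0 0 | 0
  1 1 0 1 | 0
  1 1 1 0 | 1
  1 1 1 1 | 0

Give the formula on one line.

(((c | d) & ~d) | (a & ~b))

  (c | d) = 0111011101110111
  ~d = 1010101010101010
  ((c | d) & ~d) = 0010001000100010
  ~b = 1111000011110000
  (a & ~b) = 0000000011110000
  (((c | d) & ~d) | (a & ~b)) = 0010001011110010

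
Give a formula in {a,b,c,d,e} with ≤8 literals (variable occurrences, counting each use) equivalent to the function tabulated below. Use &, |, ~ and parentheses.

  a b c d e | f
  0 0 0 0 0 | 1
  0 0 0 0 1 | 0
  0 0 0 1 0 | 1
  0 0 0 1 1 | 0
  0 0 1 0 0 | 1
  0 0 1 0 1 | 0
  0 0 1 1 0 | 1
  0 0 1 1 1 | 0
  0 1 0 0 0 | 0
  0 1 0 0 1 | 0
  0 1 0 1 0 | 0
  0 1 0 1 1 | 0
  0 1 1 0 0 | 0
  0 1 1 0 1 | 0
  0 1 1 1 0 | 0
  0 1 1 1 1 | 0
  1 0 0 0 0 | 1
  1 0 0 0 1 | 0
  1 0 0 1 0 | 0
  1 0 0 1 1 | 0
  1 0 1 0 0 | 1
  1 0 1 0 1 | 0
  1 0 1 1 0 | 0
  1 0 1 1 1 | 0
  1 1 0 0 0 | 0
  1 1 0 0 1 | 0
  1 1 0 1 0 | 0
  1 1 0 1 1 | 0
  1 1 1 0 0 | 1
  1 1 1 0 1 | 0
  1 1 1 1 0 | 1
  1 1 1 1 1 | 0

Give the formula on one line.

(~e & (((c & a) | ~b) & (~a | (~d | b))))

  ~e = 10101010101010101010101010101010
  (c & a) = 00000000000000000000111100001111
  ~b = 11111111000000001111111100000000
  ((c & a) | ~b) = 11111111000000001111111100001111
  ~a = 11111111111111110000000000000000
  ~d = 11001100110011001100110011001100
  (~d | b) = 11001100111111111100110011111111
  (~a | (~d | b)) = 11111111111111111100110011111111
  (((c & a) | ~b) & (~a | (~d | b))) = 11111111000000001100110000001111
  (~e & (((c & a) | ~b) & (~a | (~d | b)))) = 10101010000000001000100000001010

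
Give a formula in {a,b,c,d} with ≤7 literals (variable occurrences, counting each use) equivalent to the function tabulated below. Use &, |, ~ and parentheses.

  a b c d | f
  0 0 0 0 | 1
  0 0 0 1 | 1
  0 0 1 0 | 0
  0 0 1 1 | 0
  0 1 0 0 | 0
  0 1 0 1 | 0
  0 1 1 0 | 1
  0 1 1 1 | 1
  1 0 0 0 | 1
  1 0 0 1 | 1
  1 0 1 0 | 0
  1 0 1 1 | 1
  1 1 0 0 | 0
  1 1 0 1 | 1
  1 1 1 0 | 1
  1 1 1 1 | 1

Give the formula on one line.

  (d & a) = 0000000001010101
  ~b = 1111000011110000
  ~c = 1100110011001100
  (~b & ~c) = 1100000011000000
  ((d & a) | (~b & ~c)) = 1100000011010101
  (b & c) = 0000001100000011
  (((d & a) | (~b & ~c)) | (b & c)) = 1100001111010111

(((d & a) | (~b & ~c)) | (b & c))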